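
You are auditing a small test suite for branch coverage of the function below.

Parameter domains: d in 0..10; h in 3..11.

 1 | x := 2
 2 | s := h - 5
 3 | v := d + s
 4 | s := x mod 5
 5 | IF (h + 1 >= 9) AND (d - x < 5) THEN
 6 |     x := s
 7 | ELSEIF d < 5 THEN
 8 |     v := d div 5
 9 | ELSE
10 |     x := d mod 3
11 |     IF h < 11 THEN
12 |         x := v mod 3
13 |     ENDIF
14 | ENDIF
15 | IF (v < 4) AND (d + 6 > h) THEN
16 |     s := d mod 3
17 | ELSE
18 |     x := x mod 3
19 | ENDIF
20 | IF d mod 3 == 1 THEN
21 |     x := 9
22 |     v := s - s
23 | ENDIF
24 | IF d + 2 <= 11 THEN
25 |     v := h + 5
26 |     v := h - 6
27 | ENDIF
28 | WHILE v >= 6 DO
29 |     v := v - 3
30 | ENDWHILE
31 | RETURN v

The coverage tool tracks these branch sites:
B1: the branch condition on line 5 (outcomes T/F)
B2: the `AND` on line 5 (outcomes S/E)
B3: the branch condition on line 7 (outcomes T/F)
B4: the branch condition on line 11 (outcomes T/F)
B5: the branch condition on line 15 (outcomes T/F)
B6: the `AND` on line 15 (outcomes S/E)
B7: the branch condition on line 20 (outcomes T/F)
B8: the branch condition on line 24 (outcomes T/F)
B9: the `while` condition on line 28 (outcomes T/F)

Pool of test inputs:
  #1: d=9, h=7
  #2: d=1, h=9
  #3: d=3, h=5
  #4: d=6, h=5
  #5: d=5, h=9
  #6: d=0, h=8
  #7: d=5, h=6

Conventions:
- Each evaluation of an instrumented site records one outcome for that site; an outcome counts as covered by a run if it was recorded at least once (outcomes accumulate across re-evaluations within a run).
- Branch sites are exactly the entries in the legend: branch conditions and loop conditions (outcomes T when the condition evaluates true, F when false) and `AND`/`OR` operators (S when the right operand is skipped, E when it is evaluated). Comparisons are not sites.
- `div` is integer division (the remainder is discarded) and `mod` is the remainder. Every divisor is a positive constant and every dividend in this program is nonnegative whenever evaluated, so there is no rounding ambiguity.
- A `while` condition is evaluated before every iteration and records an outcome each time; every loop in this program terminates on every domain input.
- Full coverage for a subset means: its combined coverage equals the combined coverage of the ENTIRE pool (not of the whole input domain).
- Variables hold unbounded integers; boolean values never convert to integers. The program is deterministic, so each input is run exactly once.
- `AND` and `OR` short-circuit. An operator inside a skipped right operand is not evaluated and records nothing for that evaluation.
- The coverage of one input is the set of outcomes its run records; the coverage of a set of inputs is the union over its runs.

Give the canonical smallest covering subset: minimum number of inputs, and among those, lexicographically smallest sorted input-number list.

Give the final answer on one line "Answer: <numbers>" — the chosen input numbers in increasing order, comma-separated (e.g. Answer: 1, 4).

test 1 (d=9, h=7) hits B1=F, B2=S, B3=F, B4=T, B5=F, B6=S, B7=F, B8=T, B9=F
test 2 (d=1, h=9) hits B1=T, B2=E, B5=F, B6=S, B7=T, B8=T, B9=F
test 3 (d=3, h=5) hits B1=F, B2=S, B3=T, B5=T, B6=E, B7=F, B8=T, B9=F
test 4 (d=6, h=5) hits B1=F, B2=S, B3=F, B4=T, B5=F, B6=S, B7=F, B8=T, B9=F
test 5 (d=5, h=9) hits B1=T, B2=E, B5=F, B6=S, B7=F, B8=T, B9=F
test 6 (d=0, h=8) hits B1=T, B2=E, B5=F, B6=E, B7=F, B8=T, B9=F
test 7 (d=5, h=6) hits B1=F, B2=S, B3=F, B4=T, B5=F, B6=S, B7=F, B8=T, B9=F
the full pool covers 15 outcomes: B1=T, B1=F, B2=S, B2=E, B3=T, B3=F, B4=T, B5=T, B5=F, B6=S, B6=E, B7=T, B7=F, B8=T, B9=F
checked all size-1 subsets: none covers 15 outcomes (max 9/15)
checked all size-2 subsets: none covers 15 outcomes (max 13/15)
at size 3, {1, 2, 3} reaches all 15 outcomes; every lexicographically earlier size-3 subset fails

Answer: 1, 2, 3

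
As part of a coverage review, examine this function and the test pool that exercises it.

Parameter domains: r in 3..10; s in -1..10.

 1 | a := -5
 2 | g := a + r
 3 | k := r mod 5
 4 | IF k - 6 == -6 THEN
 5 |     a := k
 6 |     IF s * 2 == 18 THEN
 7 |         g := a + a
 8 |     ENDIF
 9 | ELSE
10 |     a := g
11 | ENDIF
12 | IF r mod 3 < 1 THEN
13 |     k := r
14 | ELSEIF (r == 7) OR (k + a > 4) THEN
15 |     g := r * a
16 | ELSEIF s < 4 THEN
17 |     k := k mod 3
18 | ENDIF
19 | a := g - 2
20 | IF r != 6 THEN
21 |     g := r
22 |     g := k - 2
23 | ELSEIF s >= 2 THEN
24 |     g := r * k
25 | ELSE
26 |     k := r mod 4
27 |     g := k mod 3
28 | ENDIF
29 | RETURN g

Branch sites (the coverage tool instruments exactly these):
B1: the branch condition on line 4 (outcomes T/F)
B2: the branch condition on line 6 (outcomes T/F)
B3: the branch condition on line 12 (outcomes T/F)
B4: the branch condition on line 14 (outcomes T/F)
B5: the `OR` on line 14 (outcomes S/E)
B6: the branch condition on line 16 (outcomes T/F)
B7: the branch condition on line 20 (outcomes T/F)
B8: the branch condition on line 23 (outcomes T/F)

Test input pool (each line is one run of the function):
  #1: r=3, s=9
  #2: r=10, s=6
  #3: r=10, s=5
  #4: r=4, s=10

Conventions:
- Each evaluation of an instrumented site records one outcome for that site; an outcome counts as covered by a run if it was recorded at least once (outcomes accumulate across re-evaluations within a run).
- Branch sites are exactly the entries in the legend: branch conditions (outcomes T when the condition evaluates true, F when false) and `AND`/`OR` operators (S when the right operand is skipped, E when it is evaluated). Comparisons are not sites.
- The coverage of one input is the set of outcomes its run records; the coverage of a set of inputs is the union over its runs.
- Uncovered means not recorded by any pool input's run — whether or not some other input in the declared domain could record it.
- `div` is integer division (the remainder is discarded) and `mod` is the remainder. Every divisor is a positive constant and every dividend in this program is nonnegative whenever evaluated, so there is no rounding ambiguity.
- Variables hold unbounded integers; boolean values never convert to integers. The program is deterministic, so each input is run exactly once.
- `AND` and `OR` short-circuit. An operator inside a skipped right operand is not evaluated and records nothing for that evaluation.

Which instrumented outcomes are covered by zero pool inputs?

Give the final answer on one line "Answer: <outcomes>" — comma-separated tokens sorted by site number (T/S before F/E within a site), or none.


input #1, r=3, s=9: events B1->F, B3->T, B7->T; outcomes B1=F, B3=T, B7=T
input #2, r=10, s=6: events B1->T, B2->F, B3->F, B5->E, B4->F, B6->F, B7->T; outcomes B1=T, B2=F, B3=F, B4=F, B5=E, B6=F, B7=T
input #3, r=10, s=5: events B1->T, B2->F, B3->F, B5->E, B4->F, B6->F, B7->T; outcomes B1=T, B2=F, B3=F, B4=F, B5=E, B6=F, B7=T
input #4, r=4, s=10: events B1->F, B3->F, B5->E, B4->F, B6->F, B7->T; outcomes B1=F, B3=F, B4=F, B5=E, B6=F, B7=T
union over the pool: B1=T, B1=F, B2=F, B3=T, B3=F, B4=F, B5=E, B6=F, B7=T
uncovered (7 of 16): B2=T, B4=T, B5=S, B6=T, B7=F, B8=T, B8=F
Answer: B2=T, B4=T, B5=S, B6=T, B7=F, B8=T, B8=F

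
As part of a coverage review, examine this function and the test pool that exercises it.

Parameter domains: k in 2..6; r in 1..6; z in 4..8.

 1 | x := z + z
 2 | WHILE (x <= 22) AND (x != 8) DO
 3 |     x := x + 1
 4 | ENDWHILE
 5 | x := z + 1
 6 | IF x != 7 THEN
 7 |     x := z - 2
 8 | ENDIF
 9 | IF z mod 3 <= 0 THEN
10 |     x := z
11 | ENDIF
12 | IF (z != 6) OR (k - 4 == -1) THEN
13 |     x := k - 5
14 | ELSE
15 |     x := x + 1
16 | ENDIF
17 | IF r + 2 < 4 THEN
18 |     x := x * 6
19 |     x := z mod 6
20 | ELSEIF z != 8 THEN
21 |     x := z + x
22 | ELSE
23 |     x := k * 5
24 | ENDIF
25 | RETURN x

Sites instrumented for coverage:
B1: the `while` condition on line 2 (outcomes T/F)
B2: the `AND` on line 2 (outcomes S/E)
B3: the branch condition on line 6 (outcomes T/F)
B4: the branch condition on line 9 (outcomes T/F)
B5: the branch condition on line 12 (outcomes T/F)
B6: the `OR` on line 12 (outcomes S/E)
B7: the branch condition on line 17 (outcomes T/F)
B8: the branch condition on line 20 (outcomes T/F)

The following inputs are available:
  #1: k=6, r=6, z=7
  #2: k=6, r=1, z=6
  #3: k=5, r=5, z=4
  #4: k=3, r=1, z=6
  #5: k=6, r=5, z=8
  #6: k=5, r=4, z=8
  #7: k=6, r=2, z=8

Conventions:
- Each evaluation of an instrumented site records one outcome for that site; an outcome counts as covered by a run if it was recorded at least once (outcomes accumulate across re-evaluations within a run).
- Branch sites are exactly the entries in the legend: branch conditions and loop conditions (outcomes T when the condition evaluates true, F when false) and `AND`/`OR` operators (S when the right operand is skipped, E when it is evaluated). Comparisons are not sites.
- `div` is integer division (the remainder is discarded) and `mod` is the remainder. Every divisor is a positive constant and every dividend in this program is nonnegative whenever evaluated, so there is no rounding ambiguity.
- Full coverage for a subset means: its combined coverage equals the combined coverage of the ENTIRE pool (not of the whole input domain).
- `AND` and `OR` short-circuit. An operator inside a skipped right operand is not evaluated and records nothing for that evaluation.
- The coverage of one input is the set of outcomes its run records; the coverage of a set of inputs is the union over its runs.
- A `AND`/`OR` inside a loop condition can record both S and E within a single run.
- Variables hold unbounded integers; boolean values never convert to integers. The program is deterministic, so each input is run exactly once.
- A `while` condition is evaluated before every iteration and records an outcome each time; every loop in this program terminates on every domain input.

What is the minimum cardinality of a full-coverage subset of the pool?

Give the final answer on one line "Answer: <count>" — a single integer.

#1 (k=6, r=6, z=7) -> B2->E, B1->T, B2->E, B1->T, B2->E, B1->T, B2->E, B1->T, B2->E, B1->T, B2->E, B1->T, B2->E, B1->T, ...; covered: B1=T, B1=F, B2=S, B2=E, B3=T, B4=F, B5=T, B6=S, B7=F, B8=T
#2 (k=6, r=1, z=6) -> B2->E, B1->T, B2->E, B1->T, B2->E, B1->T, B2->E, B1->T, B2->E, B1->T, B2->E, B1->T, B2->E, B1->T, ...; covered: B1=T, B1=F, B2=S, B2=E, B3=F, B4=T, B5=F, B6=E, B7=T
#3 (k=5, r=5, z=4) -> B2->E, B1->F, B3->T, B4->F, B6->S, B5->T, B7->F, B8->T; covered: B1=F, B2=E, B3=T, B4=F, B5=T, B6=S, B7=F, B8=T
#4 (k=3, r=1, z=6) -> B2->E, B1->T, B2->E, B1->T, B2->E, B1->T, B2->E, B1->T, B2->E, B1->T, B2->E, B1->T, B2->E, B1->T, ...; covered: B1=T, B1=F, B2=S, B2=E, B3=F, B4=T, B5=T, B6=E, B7=T
#5 (k=6, r=5, z=8) -> B2->E, B1->T, B2->E, B1->T, B2->E, B1->T, B2->E, B1->T, B2->E, B1->T, B2->E, B1->T, B2->E, B1->T, ...; covered: B1=T, B1=F, B2=S, B2=E, B3=T, B4=F, B5=T, B6=S, B7=F, B8=F
#6 (k=5, r=4, z=8) -> B2->E, B1->T, B2->E, B1->T, B2->E, B1->T, B2->E, B1->T, B2->E, B1->T, B2->E, B1->T, B2->E, B1->T, ...; covered: B1=T, B1=F, B2=S, B2=E, B3=T, B4=F, B5=T, B6=S, B7=F, B8=F
#7 (k=6, r=2, z=8) -> B2->E, B1->T, B2->E, B1->T, B2->E, B1->T, B2->E, B1->T, B2->E, B1->T, B2->E, B1->T, B2->E, B1->T, ...; covered: B1=T, B1=F, B2=S, B2=E, B3=T, B4=F, B5=T, B6=S, B7=F, B8=F
pool-wide coverage (16 outcomes): B1=T, B1=F, B2=S, B2=E, B3=T, B3=F, B4=T, B4=F, B5=T, B5=F, B6=S, B6=E, B7=T, B7=F, B8=T, B8=F
every size-1 subset falls short of the 16 outcomes (best: 10/16)
every size-2 subset falls short of the 16 outcomes (best: 15/16)
inputs {1, 2, 5} (size 3) cover everything; no size-3 subset with a lexicographically smaller index list covers all 16

Answer: 3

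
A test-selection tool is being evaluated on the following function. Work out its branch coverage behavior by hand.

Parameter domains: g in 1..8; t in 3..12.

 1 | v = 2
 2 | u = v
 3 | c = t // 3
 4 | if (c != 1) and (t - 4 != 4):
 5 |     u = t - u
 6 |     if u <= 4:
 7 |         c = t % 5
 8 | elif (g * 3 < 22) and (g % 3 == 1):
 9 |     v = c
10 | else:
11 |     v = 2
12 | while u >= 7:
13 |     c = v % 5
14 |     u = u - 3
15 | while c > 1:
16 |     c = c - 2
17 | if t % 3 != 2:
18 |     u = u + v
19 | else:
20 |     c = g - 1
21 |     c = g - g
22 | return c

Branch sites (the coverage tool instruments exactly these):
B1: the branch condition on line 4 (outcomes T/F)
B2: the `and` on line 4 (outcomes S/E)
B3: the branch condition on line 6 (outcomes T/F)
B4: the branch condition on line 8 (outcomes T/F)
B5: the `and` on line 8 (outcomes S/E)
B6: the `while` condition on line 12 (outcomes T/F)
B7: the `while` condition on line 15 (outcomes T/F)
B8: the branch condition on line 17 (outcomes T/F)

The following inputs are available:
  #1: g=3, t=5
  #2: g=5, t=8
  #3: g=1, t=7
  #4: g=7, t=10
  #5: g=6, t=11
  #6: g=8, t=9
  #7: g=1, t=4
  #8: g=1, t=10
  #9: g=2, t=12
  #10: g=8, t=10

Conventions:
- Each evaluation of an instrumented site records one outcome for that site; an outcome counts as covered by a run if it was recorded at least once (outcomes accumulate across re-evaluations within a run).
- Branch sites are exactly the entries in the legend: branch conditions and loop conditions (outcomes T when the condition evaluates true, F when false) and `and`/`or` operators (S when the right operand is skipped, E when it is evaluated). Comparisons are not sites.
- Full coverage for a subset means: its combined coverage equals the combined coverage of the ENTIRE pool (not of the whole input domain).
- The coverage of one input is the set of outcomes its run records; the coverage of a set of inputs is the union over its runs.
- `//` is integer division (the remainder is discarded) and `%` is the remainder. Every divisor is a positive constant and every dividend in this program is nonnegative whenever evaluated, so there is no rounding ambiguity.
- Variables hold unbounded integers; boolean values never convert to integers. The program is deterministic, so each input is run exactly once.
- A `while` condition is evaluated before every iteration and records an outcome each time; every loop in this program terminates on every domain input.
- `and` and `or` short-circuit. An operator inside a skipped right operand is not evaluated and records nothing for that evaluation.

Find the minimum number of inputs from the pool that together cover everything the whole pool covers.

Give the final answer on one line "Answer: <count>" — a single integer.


test 1 (g=3, t=5) hits B1=F, B2=S, B4=F, B5=E, B6=F, B7=F, B8=F
test 2 (g=5, t=8) hits B1=F, B2=E, B4=F, B5=E, B6=F, B7=T, B7=F, B8=F
test 3 (g=1, t=7) hits B1=T, B2=E, B3=F, B6=F, B7=T, B7=F, B8=T
test 4 (g=7, t=10) hits B1=T, B2=E, B3=F, B6=T, B6=F, B7=T, B7=F, B8=T
test 5 (g=6, t=11) hits B1=T, B2=E, B3=F, B6=T, B6=F, B7=T, B7=F, B8=F
test 6 (g=8, t=9) hits B1=T, B2=E, B3=F, B6=T, B6=F, B7=T, B7=F, B8=T
test 7 (g=1, t=4) hits B1=F, B2=S, B4=T, B5=E, B6=F, B7=F, B8=T
test 8 (g=1, t=10) hits B1=T, B2=E, B3=F, B6=T, B6=F, B7=T, B7=F, B8=T
test 9 (g=2, t=12) hits B1=T, B2=E, B3=F, B6=T, B6=F, B7=T, B7=F, B8=T
test 10 (g=8, t=10) hits B1=T, B2=E, B3=F, B6=T, B6=F, B7=T, B7=F, B8=T
together the pool reaches 14 outcomes: B1=T, B1=F, B2=S, B2=E, B3=F, B4=T, B4=F, B5=E, B6=T, B6=F, B7=T, B7=F, B8=T, B8=F
every size-1 subset falls short of the 14 outcomes (best: 8/14)
every size-2 subset falls short of the 14 outcomes (best: 13/14)
size 3: inputs {1, 4, 7} cover all 14 outcomes, and no lexicographically smaller subset of this size does
Answer: 3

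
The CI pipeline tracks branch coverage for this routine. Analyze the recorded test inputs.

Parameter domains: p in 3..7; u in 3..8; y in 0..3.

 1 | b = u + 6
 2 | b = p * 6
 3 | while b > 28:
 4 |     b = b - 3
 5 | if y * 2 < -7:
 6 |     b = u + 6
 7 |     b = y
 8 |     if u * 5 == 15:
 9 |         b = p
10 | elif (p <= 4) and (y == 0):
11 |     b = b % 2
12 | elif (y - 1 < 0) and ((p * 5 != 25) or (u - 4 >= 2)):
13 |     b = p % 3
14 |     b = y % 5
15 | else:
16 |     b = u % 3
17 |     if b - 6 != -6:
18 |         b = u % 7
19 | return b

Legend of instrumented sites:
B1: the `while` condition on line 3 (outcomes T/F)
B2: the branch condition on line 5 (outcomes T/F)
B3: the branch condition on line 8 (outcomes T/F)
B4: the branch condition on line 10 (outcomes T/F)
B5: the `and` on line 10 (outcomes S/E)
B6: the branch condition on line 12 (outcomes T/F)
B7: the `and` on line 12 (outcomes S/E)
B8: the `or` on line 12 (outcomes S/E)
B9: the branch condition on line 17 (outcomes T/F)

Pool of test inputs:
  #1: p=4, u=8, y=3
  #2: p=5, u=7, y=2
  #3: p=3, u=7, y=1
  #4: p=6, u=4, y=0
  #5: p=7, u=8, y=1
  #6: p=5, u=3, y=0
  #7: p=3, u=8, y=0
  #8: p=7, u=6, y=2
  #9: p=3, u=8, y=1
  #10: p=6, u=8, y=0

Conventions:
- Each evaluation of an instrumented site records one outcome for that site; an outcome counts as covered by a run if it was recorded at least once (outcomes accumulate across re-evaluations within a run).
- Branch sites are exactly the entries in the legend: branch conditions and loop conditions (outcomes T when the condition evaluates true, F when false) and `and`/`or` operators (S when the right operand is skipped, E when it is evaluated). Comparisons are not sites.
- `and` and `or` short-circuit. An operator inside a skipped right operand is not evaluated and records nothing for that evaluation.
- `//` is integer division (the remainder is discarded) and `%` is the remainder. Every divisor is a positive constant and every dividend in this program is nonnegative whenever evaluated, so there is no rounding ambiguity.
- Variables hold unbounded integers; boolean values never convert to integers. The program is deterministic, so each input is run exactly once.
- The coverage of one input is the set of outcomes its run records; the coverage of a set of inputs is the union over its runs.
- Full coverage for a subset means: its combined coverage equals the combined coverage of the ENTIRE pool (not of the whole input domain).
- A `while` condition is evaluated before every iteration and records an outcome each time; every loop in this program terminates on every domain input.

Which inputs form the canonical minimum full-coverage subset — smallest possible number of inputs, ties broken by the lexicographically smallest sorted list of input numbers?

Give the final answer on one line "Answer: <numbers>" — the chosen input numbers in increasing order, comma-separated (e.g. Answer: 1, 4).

run #1 (p=4, u=8, y=3) runs B1->F, B2->F, B5->E, B4->F, B7->S, B6->F, B9->T; records B1=F, B2=F, B4=F, B5=E, B6=F, B7=S, B9=T
run #2 (p=5, u=7, y=2) runs B1->T, B1->F, B2->F, B5->S, B4->F, B7->S, B6->F, B9->T; records B1=T, B1=F, B2=F, B4=F, B5=S, B6=F, B7=S, B9=T
run #3 (p=3, u=7, y=1) runs B1->F, B2->F, B5->E, B4->F, B7->S, B6->F, B9->T; records B1=F, B2=F, B4=F, B5=E, B6=F, B7=S, B9=T
run #4 (p=6, u=4, y=0) runs B1->T, B1->T, B1->T, B1->F, B2->F, B5->S, B4->F, B7->E, B8->S, B6->T; records B1=T, B1=F, B2=F, B4=F, B5=S, B6=T, B7=E, B8=S
run #5 (p=7, u=8, y=1) runs B1->T, B1->T, B1->T, B1->T, B1->T, B1->F, B2->F, B5->S, B4->F, B7->S, B6->F, B9->T; records B1=T, B1=F, B2=F, B4=F, B5=S, B6=F, B7=S, B9=T
run #6 (p=5, u=3, y=0) runs B1->T, B1->F, B2->F, B5->S, B4->F, B7->E, B8->E, B6->F, B9->F; records B1=T, B1=F, B2=F, B4=F, B5=S, B6=F, B7=E, B8=E, B9=F
run #7 (p=3, u=8, y=0) runs B1->F, B2->F, B5->E, B4->T; records B1=F, B2=F, B4=T, B5=E
run #8 (p=7, u=6, y=2) runs B1->T, B1->T, B1->T, B1->T, B1->T, B1->F, B2->F, B5->S, B4->F, B7->S, B6->F, B9->F; records B1=T, B1=F, B2=F, B4=F, B5=S, B6=F, B7=S, B9=F
run #9 (p=3, u=8, y=1) runs B1->F, B2->F, B5->E, B4->F, B7->S, B6->F, B9->T; records B1=F, B2=F, B4=F, B5=E, B6=F, B7=S, B9=T
run #10 (p=6, u=8, y=0) runs B1->T, B1->T, B1->T, B1->F, B2->F, B5->S, B4->F, B7->E, B8->S, B6->T; records B1=T, B1=F, B2=F, B4=F, B5=S, B6=T, B7=E, B8=S
pool-wide coverage (15 outcomes): B1=T, B1=F, B2=F, B4=T, B4=F, B5=S, B5=E, B6=T, B6=F, B7=S, B7=E, B8=S, B8=E, B9=T, B9=F
size 1 is not enough: best union over all size-1 subsets is 9/15
size 2 is not enough: best union over all size-2 subsets is 12/15
size 3 is not enough: best union over all size-3 subsets is 14/15
inputs {1, 4, 6, 7} (size 4) cover everything; no size-4 subset with a lexicographically smaller index list covers all 15

Answer: 1, 4, 6, 7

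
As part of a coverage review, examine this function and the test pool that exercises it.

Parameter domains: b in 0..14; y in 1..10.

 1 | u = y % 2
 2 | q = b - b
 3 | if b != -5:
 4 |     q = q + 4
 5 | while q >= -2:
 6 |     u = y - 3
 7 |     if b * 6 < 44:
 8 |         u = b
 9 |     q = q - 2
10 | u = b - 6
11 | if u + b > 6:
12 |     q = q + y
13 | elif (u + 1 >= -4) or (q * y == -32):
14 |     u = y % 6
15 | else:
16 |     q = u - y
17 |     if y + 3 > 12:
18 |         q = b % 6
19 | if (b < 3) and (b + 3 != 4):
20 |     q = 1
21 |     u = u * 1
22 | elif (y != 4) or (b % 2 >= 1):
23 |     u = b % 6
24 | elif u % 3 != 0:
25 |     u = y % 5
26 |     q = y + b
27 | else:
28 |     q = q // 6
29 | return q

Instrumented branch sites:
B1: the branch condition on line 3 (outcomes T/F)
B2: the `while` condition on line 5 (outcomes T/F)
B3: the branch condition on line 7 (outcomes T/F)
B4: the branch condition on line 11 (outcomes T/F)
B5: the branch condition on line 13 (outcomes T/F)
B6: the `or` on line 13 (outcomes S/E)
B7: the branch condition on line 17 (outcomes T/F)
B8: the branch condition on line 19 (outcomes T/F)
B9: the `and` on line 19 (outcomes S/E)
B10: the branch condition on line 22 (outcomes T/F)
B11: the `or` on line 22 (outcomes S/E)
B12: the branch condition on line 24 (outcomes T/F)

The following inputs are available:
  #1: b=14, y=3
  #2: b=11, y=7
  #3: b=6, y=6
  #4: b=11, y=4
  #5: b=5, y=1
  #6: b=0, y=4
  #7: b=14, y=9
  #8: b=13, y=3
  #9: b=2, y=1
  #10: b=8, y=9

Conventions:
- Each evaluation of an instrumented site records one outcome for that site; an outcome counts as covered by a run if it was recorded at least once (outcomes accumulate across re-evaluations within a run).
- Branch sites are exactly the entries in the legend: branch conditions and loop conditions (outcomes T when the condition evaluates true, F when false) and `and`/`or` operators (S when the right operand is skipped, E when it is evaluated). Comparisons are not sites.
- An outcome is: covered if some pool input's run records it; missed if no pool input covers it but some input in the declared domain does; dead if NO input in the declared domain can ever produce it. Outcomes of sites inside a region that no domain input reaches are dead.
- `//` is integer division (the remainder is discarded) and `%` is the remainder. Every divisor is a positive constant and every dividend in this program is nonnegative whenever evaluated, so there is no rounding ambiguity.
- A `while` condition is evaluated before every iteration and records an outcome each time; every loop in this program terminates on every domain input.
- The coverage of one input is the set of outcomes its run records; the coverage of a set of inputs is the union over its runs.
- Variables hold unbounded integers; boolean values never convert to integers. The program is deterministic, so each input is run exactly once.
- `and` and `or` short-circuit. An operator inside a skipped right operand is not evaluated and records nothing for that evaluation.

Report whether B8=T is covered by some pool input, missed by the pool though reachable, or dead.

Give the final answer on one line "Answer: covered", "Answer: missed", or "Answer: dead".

B8=T is recorded by pool input(s) 6, 9 -> covered

Answer: covered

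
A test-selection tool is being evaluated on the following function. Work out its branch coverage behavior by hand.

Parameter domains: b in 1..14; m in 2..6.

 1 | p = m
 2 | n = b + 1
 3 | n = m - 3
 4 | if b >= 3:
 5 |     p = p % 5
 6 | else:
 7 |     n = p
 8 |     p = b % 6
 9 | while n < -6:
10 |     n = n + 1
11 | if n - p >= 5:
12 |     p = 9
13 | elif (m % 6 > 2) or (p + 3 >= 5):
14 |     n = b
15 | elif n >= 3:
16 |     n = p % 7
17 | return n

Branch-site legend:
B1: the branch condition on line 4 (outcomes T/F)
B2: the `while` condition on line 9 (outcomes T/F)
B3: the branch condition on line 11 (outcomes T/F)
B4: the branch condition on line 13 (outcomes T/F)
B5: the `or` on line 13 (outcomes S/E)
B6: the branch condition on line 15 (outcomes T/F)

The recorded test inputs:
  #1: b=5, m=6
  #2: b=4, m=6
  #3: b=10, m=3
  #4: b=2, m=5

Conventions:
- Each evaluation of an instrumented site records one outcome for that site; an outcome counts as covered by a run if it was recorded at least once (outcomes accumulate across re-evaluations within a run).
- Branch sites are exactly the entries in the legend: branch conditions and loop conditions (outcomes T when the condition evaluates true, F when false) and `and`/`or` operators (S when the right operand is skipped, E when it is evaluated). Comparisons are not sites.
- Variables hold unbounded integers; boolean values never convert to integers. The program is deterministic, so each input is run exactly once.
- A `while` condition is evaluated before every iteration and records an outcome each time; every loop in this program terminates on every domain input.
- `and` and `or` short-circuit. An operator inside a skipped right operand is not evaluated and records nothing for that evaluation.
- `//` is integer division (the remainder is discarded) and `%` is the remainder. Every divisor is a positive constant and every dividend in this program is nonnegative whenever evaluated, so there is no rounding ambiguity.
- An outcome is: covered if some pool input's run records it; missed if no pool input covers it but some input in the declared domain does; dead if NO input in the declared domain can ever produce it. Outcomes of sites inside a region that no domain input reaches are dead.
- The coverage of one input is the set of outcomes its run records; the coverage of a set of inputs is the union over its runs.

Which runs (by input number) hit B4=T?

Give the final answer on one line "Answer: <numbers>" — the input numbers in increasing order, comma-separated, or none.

input #1 (b=5, m=6): misses B4=T
input #2 (b=4, m=6): misses B4=T
input #3 (b=10, m=3): covers B4=T
input #4 (b=2, m=5): covers B4=T

Answer: 3, 4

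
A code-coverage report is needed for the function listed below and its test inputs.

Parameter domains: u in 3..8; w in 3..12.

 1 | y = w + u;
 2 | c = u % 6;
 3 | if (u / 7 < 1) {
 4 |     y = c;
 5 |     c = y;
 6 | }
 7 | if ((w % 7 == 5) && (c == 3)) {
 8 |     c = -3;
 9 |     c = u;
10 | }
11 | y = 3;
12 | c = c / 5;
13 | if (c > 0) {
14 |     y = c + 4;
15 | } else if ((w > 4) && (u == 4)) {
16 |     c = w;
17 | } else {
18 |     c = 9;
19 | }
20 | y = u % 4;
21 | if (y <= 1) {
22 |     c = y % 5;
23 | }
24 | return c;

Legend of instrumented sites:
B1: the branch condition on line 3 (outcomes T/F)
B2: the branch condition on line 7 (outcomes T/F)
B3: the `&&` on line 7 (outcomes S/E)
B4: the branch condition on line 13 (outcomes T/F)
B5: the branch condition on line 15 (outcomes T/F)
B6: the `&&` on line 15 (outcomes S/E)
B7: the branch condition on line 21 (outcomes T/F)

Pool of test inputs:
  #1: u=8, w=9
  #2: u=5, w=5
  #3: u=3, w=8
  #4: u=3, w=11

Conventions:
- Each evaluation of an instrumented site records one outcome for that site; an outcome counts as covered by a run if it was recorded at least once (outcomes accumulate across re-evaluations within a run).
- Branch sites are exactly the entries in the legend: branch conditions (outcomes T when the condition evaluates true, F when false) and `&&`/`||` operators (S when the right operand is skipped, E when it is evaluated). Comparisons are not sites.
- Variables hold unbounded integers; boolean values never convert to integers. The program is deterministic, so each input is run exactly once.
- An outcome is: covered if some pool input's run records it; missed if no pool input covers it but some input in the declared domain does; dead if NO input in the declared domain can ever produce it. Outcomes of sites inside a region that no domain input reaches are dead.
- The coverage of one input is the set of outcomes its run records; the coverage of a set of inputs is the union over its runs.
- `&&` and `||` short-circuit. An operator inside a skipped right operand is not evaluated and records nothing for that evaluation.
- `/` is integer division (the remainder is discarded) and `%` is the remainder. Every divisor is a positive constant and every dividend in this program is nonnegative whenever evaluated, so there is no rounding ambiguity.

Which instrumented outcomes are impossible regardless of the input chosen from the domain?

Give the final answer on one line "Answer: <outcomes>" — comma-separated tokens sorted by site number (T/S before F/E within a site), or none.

checking every outcome against all 60 domain inputs:
  reachable outcomes have witnesses, e.g. B1=T (e.g. u=3, w=3), B1=F (e.g. u=7, w=3), B2=T (e.g. u=3, w=5), B2=F (e.g. u=3, w=3)

Answer: none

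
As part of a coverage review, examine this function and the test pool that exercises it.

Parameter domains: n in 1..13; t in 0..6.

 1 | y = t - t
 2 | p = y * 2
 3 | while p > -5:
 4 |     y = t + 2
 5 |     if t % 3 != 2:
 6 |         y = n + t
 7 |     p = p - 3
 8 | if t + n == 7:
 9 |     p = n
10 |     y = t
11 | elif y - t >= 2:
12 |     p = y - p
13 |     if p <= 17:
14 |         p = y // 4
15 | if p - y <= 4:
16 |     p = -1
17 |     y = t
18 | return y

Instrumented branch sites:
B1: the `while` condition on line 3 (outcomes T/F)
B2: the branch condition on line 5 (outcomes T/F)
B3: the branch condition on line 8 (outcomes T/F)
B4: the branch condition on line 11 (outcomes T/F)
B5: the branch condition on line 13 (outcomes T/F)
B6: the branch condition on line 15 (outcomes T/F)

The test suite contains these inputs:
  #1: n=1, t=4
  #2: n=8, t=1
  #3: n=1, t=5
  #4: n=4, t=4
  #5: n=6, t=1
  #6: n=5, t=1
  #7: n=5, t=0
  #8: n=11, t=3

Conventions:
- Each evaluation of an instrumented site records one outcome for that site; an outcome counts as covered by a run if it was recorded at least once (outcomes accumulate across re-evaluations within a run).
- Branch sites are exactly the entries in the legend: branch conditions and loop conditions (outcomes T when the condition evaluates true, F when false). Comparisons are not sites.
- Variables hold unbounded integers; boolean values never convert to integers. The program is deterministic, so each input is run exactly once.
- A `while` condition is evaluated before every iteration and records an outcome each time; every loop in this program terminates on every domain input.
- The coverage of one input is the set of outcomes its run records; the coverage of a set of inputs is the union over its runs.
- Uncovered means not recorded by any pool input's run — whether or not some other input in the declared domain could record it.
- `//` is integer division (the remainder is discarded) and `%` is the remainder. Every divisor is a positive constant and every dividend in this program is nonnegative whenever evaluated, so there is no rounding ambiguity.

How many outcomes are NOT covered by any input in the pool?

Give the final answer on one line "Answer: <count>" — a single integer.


test 1 (n=1, t=4) hits B1=T, B1=F, B2=T, B3=F, B4=F, B6=T
test 2 (n=8, t=1) hits B1=T, B1=F, B2=T, B3=F, B4=T, B5=T, B6=T
test 3 (n=1, t=5) hits B1=T, B1=F, B2=F, B3=F, B4=T, B5=T, B6=T
test 4 (n=4, t=4) hits B1=T, B1=F, B2=T, B3=F, B4=T, B5=T, B6=T
test 5 (n=6, t=1) hits B1=T, B1=F, B2=T, B3=T, B6=F
test 6 (n=5, t=1) hits B1=T, B1=F, B2=T, B3=F, B4=T, B5=T, B6=T
test 7 (n=5, t=0) hits B1=T, B1=F, B2=T, B3=F, B4=T, B5=T, B6=T
test 8 (n=11, t=3) hits B1=T, B1=F, B2=T, B3=F, B4=T, B5=F, B6=F
union over the pool: B1=T, B1=F, B2=T, B2=F, B3=T, B3=F, B4=T, B4=F, B5=T, B5=F, B6=T, B6=F
uncovered (0 of 12): none
Answer: 0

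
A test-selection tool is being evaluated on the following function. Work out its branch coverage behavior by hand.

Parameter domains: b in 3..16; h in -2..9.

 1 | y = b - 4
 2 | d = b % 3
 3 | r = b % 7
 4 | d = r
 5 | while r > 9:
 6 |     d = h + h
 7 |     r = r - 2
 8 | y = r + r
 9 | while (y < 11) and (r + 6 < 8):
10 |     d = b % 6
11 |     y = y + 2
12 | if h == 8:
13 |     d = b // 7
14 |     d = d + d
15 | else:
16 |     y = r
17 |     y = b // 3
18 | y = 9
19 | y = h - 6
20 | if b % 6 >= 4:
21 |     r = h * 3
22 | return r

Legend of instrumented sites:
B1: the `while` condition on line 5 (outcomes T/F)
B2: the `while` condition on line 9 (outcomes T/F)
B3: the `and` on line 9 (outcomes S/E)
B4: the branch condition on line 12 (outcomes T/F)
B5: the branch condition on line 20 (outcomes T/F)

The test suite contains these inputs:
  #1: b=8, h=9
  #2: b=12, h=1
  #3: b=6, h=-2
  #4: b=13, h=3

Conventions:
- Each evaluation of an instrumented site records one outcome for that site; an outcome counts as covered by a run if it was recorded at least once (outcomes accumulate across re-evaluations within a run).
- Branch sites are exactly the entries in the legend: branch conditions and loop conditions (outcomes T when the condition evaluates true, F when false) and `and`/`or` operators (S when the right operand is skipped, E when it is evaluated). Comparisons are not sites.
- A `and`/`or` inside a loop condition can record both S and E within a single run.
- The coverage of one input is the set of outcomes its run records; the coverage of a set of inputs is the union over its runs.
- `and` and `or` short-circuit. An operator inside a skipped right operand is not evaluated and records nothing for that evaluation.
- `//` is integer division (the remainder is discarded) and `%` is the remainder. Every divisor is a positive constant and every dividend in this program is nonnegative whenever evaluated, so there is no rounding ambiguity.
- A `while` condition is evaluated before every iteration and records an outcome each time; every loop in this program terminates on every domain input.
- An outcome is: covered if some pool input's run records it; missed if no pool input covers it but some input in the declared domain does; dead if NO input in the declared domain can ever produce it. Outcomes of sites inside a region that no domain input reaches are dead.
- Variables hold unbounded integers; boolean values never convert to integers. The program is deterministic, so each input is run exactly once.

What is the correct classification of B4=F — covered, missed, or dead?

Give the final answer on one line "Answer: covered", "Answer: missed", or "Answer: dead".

B4=F is recorded by pool input(s) 1, 2, 3, 4 -> covered

Answer: covered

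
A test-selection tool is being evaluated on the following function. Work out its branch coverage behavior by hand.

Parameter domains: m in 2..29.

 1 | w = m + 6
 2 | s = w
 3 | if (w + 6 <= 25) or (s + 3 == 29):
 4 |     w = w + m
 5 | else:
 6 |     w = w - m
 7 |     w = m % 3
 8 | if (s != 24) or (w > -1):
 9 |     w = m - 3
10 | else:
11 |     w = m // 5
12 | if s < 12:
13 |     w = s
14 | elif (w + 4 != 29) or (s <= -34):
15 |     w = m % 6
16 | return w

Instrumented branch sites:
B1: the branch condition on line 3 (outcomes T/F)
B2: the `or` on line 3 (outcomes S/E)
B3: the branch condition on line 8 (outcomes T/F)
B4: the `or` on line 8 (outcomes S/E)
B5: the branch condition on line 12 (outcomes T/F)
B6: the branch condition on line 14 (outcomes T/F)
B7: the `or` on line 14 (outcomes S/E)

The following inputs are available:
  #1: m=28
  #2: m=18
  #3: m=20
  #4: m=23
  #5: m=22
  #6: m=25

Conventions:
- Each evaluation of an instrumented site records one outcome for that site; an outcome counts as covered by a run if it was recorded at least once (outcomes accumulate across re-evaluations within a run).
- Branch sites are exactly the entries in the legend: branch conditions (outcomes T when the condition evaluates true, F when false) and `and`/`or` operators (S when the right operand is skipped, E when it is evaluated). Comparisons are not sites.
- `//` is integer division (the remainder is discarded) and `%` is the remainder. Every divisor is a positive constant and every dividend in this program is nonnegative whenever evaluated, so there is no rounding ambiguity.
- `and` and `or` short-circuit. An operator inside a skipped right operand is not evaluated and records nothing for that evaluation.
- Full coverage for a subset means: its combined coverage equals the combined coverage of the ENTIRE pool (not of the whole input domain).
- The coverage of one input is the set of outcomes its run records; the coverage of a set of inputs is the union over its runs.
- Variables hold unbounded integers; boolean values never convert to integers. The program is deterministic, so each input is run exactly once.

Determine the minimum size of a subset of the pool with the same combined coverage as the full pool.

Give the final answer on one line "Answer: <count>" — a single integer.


test 1 (m=28) hits B1=F, B2=E, B3=T, B4=S, B5=F, B6=F, B7=E
test 2 (m=18) hits B1=F, B2=E, B3=T, B4=E, B5=F, B6=T, B7=S
test 3 (m=20) hits B1=T, B2=E, B3=T, B4=S, B5=F, B6=T, B7=S
test 4 (m=23) hits B1=F, B2=E, B3=T, B4=S, B5=F, B6=T, B7=S
test 5 (m=22) hits B1=F, B2=E, B3=T, B4=S, B5=F, B6=T, B7=S
test 6 (m=25) hits B1=F, B2=E, B3=T, B4=S, B5=F, B6=T, B7=S
pool-wide coverage (11 outcomes): B1=T, B1=F, B2=E, B3=T, B4=S, B4=E, B5=F, B6=T, B6=F, B7=S, B7=E
checked all size-1 subsets: none covers 11 outcomes (max 7/11)
checked all size-2 subsets: none covers 11 outcomes (max 10/11)
inputs {1, 2, 3} (size 3) cover everything; no size-3 subset with a lexicographically smaller index list covers all 11
Answer: 3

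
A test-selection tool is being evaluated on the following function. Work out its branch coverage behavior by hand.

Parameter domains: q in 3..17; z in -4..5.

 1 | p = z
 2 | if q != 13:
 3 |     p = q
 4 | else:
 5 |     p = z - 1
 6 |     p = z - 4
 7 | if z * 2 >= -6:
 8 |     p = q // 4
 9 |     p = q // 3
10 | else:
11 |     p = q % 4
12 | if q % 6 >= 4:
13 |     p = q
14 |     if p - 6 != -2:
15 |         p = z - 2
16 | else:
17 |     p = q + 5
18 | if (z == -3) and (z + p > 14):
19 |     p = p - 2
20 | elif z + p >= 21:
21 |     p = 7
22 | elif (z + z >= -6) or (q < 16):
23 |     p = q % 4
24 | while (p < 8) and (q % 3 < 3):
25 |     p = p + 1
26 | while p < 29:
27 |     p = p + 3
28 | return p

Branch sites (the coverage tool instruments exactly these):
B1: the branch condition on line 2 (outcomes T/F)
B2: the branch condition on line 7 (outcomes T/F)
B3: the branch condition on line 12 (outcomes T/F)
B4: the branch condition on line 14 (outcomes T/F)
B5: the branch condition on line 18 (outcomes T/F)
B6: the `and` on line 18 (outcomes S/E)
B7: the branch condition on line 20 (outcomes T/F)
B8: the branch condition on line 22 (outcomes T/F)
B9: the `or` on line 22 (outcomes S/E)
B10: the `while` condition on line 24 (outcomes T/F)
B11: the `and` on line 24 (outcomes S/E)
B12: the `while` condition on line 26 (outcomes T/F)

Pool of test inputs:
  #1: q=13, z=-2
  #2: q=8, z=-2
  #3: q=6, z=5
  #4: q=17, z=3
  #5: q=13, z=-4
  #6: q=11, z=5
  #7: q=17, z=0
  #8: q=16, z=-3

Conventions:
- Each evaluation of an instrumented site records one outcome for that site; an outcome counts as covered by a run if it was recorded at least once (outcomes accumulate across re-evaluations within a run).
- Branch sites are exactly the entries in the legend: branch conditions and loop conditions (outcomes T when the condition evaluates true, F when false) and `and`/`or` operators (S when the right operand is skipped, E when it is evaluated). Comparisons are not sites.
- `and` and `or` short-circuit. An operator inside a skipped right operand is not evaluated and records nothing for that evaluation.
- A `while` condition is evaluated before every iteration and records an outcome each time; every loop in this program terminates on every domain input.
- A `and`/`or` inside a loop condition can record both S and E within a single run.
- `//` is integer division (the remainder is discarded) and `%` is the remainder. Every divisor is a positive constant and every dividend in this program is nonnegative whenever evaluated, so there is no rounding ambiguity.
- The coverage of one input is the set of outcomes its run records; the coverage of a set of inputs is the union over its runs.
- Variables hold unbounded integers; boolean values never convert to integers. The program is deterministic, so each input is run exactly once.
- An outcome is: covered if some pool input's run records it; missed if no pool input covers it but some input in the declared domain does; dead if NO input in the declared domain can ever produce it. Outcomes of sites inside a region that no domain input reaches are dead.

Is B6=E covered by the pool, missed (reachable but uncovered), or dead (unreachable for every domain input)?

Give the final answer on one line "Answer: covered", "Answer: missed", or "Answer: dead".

B6=E is recorded by pool input(s) 8 -> covered

Answer: covered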